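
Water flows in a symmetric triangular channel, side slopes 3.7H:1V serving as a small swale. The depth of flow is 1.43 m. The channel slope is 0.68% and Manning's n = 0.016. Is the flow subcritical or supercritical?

supercritical

For a triangular section with side slope z = 3.7: A = zy² = 3.7×1.43² = 7.566 m²; P = 2y√(1+z²) = 2×1.43×3.833 = 10.96 m.
Hydraulic radius R = A/P = 7.566/10.96 = 0.6902 m.
V = (1/n) R^(2/3) √S = (1/0.016) × 0.6902^(2/3) × √0.0068 = 4.025 m/s. Hydraulic depth D_h = A/T = 7.566/10.58 = 0.715 m.
Froude number Fr = V/√(g·D_h) = 4.025/√(9.81×0.715) = 1.52, which is greater than 1, so the flow is supercritical.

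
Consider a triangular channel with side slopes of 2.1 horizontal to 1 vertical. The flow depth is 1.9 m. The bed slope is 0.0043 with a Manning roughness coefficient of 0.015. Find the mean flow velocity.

V = 3.95 m/s

For a triangular section with side slope z = 2.1: A = zy² = 2.1×1.9² = 7.581 m²; P = 2y√(1+z²) = 2×1.9×2.326 = 8.839 m.
Hydraulic radius R = A/P = 7.581/8.839 = 0.8577 m.
From Manning's equation, V = (1/n) R^(2/3) S^(1/2) = (1/0.015) × 0.8577^(2/3) × 0.0043^(1/2) = 3.95 m/s.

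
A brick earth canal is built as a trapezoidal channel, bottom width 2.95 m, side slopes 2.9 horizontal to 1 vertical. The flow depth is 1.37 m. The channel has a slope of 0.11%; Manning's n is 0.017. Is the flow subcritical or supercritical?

With bottom width b = 2.95 m and side slope z = 2.9: A = (b + zy)y = (2.95 + 2.9×1.37)×1.37 = 9.485 m²; P = b + 2y√(1+z²) = 2.95 + 2×1.37×3.068 = 11.36 m.
Hydraulic radius R = A/P = 9.485/11.36 = 0.8353 m.
V = (1/n) R^(2/3) √S = (1/0.017) × 0.8353^(2/3) × √0.0011 = 1.73 m/s. Hydraulic depth D_h = A/T = 9.485/10.9 = 0.8705 m.
Froude number Fr = V/√(g·D_h) = 1.73/√(9.81×0.8705) = 0.592, which is less than 1, so the flow is subcritical.

subcritical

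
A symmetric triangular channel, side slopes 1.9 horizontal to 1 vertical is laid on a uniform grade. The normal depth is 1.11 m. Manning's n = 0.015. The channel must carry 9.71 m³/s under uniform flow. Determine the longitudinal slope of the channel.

S = 0.00999

For a triangular section with side slope z = 1.9: A = zy² = 1.9×1.11² = 2.341 m²; P = 2y√(1+z²) = 2×1.11×2.147 = 4.767 m.
Hydraulic radius R = A/P = 2.341/4.767 = 0.4911 m.
From Manning's equation, S = [nQ / (1 A R^(2/3))]² = [0.015 × 9.71 / (1 × 2.341 × 0.4911^(2/3))]² = 0.00999.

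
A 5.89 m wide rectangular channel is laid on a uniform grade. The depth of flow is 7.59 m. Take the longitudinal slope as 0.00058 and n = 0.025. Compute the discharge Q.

Flow area A = b·y = 5.89 × 7.59 = 44.71 m². Wetted perimeter P = b + 2y = 5.89 + 2×7.59 = 21.07 m.
Hydraulic radius R = A/P = 44.71/21.07 = 2.122 m.
Manning's equation: Q = (1/n) A R^(2/3) S^(1/2) = (1/0.025) × 44.71 × 2.122^(2/3) × 0.00058^(1/2) = 71.1 m³/s.

Q = 71.1 m³/s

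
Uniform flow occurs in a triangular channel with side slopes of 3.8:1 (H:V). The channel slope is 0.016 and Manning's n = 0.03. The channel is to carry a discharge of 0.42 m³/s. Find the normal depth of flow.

y_n = 0.306 m

Manning's equation rearranged: A R^(2/3) = nQ / (1·√S) = 0.03 × 0.42 / (√0.016) = 0.09961.
At y = 0.231 m: A R^(2/3) = 0.04703 — too small.
At y = 0.306 m: A R^(2/3) = 0.09954 — close enough.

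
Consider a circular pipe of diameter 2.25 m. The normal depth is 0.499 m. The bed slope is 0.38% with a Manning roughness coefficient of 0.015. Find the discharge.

Q = 1.2 m³/s

For a circular section of diameter D = 2.25 m at depth y = 0.499 m, the central angle is θ = 2 arccos(1 − 2y/D) = 1.961 rad. Then A = (D²/8)(θ − sin θ) = 0.656 m² and P = Dθ/2 = 2.207 m.
Hydraulic radius R = A/P = 0.656/2.207 = 0.2973 m.
Manning's equation: Q = (1/n) A R^(2/3) S^(1/2) = (1/0.015) × 0.656 × 0.2973^(2/3) × 0.0038^(1/2) = 1.2 m³/s.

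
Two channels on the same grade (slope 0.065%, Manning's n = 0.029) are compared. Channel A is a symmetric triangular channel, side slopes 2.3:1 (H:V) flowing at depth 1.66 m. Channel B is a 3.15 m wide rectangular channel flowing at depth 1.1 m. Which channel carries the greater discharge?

Channel A: For a triangular section with side slope z = 2.3: A = zy² = 2.3×1.66² = 6.338 m²; P = 2y√(1+z²) = 2×1.66×2.508 = 8.327 m. Hydraulic radius R = A/P = 6.338/8.327 = 0.7612 m. Q_A = (1/0.029)·6.338·0.7612^(2/3)·√0.00065 = 4.645 m³/s.
Channel B: Flow area A = b·y = 3.15 × 1.1 = 3.465 m². Wetted perimeter P = b + 2y = 3.15 + 2×1.1 = 5.35 m. Hydraulic radius R = A/P = 3.465/5.35 = 0.6477 m. Q_B = (1/0.029)·3.465·0.6477^(2/3)·√0.00065 = 2.28 m³/s.
Q_A = 4.645 m³/s vs Q_B = 2.28 m³/s, so channel A carries more.

channel A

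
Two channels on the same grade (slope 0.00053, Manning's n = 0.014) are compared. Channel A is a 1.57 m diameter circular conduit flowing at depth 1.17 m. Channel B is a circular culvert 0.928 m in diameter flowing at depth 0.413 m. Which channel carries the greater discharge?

channel A

Channel A: For a circular section of diameter D = 1.57 m at depth y = 1.17 m, the central angle is θ = 2 arccos(1 − 2y/D) = 4.167 rad. Then A = (D²/8)(θ − sin θ) = 1.547 m² and P = Dθ/2 = 3.271 m. Hydraulic radius R = A/P = 1.547/3.271 = 0.473 m. Q_A = (1/0.014)·1.547·0.473^(2/3)·√0.00053 = 1.545 m³/s.
Channel B: For a circular section of diameter D = 0.928 m at depth y = 0.413 m, the central angle is θ = 2 arccos(1 − 2y/D) = 2.921 rad. Then A = (D²/8)(θ − sin θ) = 0.291 m² and P = Dθ/2 = 1.355 m. Hydraulic radius R = A/P = 0.291/1.355 = 0.2146 m. Q_B = (1/0.014)·0.291·0.2146^(2/3)·√0.00053 = 0.1715 m³/s.
Q_A = 1.545 m³/s vs Q_B = 0.1715 m³/s, so channel A carries more.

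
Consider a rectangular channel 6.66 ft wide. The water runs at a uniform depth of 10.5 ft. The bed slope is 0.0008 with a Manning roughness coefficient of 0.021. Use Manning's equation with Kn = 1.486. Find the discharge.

Q = 260 ft³/s

Flow area A = b·y = 6.66 × 10.5 = 69.93 ft². Wetted perimeter P = b + 2y = 6.66 + 2×10.5 = 27.66 ft.
Hydraulic radius R = A/P = 69.93/27.66 = 2.528 ft.
Manning's equation: Q = (1.486/n) A R^(2/3) S^(1/2) = (1.486/0.021) × 69.93 × 2.528^(2/3) × 0.0008^(1/2) = 260 ft³/s.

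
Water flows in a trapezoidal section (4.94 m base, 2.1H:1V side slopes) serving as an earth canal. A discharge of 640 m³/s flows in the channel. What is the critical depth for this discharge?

At critical depth, Q² T / (g A³) = 1, i.e. A³/T = Q²/g = 640²/9.81 = 41750.
Trying y = 7.07 m: A³/T = 79050 — over.
Trying y = 5.29 m: A³/T = 22530 — short.
Trying y = 6.11 m: A³/T = 41830 — matches.

y_c = 6.11 m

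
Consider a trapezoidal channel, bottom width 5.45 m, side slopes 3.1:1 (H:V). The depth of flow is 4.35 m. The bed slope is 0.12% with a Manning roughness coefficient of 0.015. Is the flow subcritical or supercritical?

subcritical

With bottom width b = 5.45 m and side slope z = 3.1: A = (b + zy)y = (5.45 + 3.1×4.35)×4.35 = 82.37 m²; P = b + 2y√(1+z²) = 5.45 + 2×4.35×3.257 = 33.79 m.
Hydraulic radius R = A/P = 82.37/33.79 = 2.438 m.
V = (1/n) R^(2/3) √S = (1/0.015) × 2.438^(2/3) × √0.0012 = 4.183 m/s. Hydraulic depth D_h = A/T = 82.37/32.42 = 2.541 m.
Froude number Fr = V/√(g·D_h) = 4.183/√(9.81×2.541) = 0.838, which is less than 1, so the flow is subcritical.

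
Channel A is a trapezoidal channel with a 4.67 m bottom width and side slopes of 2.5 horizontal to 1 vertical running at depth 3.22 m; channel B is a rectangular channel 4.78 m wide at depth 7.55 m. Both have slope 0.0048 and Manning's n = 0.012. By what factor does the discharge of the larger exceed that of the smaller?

1.15

Channel A: With bottom width b = 4.67 m and side slope z = 2.5: A = (b + zy)y = (4.67 + 2.5×3.22)×3.22 = 40.96 m²; P = b + 2y√(1+z²) = 4.67 + 2×3.22×2.693 = 22.01 m. Hydraulic radius R = A/P = 40.96/22.01 = 1.861 m. Q_A = (1/0.012)·40.96·1.861^(2/3)·√0.0048 = 357.8 m³/s.
Channel B: Flow area A = b·y = 4.78 × 7.55 = 36.09 m². Wetted perimeter P = b + 2y = 4.78 + 2×7.55 = 19.88 m. Hydraulic radius R = A/P = 36.09/19.88 = 1.815 m. Q_B = (1/0.012)·36.09·1.815^(2/3)·√0.0048 = 310.1 m³/s.
The larger discharge is 357.8 m³/s and the smaller is 310.1 m³/s; the ratio is 1.15.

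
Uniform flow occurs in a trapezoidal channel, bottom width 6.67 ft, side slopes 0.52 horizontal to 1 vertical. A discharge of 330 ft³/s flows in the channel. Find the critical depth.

y_c = 3.81 ft

At critical depth, Q² T / (g A³) = 1, i.e. A³/T = Q²/g = 330²/32.2 = 3382.
Trying y = 4.52 ft: A³/T = 5961 — too large.
Trying y = 3.2 ft: A³/T = 1897 — too small.
Trying y = 3.81 ft: A³/T = 3368 — ≈ 3382.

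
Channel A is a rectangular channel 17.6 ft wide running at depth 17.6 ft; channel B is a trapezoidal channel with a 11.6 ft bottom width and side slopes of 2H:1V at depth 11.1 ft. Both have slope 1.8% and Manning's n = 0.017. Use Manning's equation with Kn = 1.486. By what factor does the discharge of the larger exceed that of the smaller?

1.25

Channel A: Flow area A = b·y = 17.6 × 17.6 = 309.8 ft². Wetted perimeter P = b + 2y = 17.6 + 2×17.6 = 52.8 ft. Hydraulic radius R = A/P = 309.8/52.8 = 5.867 ft. Q_A = (1.486/0.017)·309.8·5.867^(2/3)·√0.018 = 11820 ft³/s.
Channel B: With bottom width b = 11.6 ft and side slope z = 2: A = (b + zy)y = (11.6 + 2×11.1)×11.1 = 375.2 ft²; P = b + 2y√(1+z²) = 11.6 + 2×11.1×2.236 = 61.24 ft. Hydraulic radius R = A/P = 375.2/61.24 = 6.126 ft. Q_B = (1.486/0.017)·375.2·6.126^(2/3)·√0.018 = 14730 ft³/s.
The larger discharge is 14730 ft³/s and the smaller is 11820 ft³/s; the ratio is 1.25.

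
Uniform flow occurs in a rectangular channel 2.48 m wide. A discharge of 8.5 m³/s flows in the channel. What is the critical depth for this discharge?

y_c = 1.06 m

For a rectangular channel, critical depth y_c = (q²/g)^(1/3) where q = Q/b = 8.5/2.48 = 3.427 m²/s.
So y_c = (3.427²/9.81)^(1/3) = 1.06 m.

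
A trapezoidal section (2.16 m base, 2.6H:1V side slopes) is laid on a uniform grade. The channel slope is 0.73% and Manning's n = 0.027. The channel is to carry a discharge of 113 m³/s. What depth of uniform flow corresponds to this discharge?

y_n = 2.84 m

Manning's equation rearranged: A R^(2/3) = nQ / (1·√S) = 0.027 × 113 / (√0.0073) = 35.71.
At y = 2.23 m: A R^(2/3) = 20.23 — too small.
At y = 3.22 m: A R^(2/3) = 48.06 — too large.
At y = 2.84 m: A R^(2/3) = 35.63 — close enough.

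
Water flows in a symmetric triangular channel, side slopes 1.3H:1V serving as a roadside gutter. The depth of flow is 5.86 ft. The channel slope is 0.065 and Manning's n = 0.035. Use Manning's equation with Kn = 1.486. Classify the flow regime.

supercritical

For a triangular section with side slope z = 1.3: A = zy² = 1.3×5.86² = 44.64 ft²; P = 2y√(1+z²) = 2×5.86×1.64 = 19.22 ft.
Hydraulic radius R = A/P = 44.64/19.22 = 2.322 ft.
V = (1.486/n) R^(2/3) √S = (1.486/0.035) × 2.322^(2/3) × √0.065 = 18.98 ft/s. Hydraulic depth D_h = A/T = 44.64/15.24 = 2.93 ft.
Froude number Fr = V/√(g·D_h) = 18.98/√(32.2×2.93) = 1.95, which is greater than 1, so the flow is supercritical.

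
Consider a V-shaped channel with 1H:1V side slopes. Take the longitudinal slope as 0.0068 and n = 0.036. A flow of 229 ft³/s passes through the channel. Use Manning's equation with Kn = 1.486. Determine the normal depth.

y_n = 6.29 ft

Manning's equation rearranged: A R^(2/3) = nQ / (1.486·√S) = 0.036 × 229 / (1.486 × √0.0068) = 67.28.
Try y = 7.61 ft: A R^(2/3) = 112 — too large.
Try y = 4.37 ft: A R^(2/3) = 25.52 — too small.
Try y = 6.29 ft: A R^(2/3) = 67.41 — close enough.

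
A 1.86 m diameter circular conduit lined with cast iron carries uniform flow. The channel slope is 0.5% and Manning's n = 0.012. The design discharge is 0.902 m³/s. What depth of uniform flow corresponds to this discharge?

Manning's equation rearranged: A R^(2/3) = nQ / (1·√S) = 0.012 × 0.902 / (√0.005) = 0.1531.
Try y = 0.343 m: A R^(2/3) = 0.1211 — short.
Try y = 0.439 m: A R^(2/3) = 0.1992 — over.
Try y = 0.385 m: A R^(2/3) = 0.1531 — close enough.

y_n = 0.385 m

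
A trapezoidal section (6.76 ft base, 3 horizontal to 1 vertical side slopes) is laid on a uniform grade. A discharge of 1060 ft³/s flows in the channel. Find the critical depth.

At critical depth, Q² T / (g A³) = 1, i.e. A³/T = Q²/g = 1060²/32.2 = 34890.
At y = 3.63 ft: A³/T = 9215 — low.
At y = 5.94 ft: A³/T = 73410 — high.
At y = 5 ft: A³/T = 35040 — matches.

y_c = 5 ft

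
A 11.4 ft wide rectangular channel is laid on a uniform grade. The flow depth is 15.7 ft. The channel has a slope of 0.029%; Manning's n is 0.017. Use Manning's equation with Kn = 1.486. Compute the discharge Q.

Q = 692 ft³/s

Flow area A = b·y = 11.4 × 15.7 = 179 ft². Wetted perimeter P = b + 2y = 11.4 + 2×15.7 = 42.8 ft.
Hydraulic radius R = A/P = 179/42.8 = 4.182 ft.
Manning's equation: Q = (1.486/n) A R^(2/3) S^(1/2) = (1.486/0.017) × 179 × 4.182^(2/3) × 0.00029^(1/2) = 692 ft³/s.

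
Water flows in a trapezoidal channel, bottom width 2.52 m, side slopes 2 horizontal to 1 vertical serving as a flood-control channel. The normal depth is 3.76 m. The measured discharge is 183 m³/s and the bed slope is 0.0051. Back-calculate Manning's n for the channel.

With bottom width b = 2.52 m and side slope z = 2: A = (b + zy)y = (2.52 + 2×3.76)×3.76 = 37.75 m²; P = b + 2y√(1+z²) = 2.52 + 2×3.76×2.236 = 19.34 m.
Hydraulic radius R = A/P = 37.75/19.34 = 1.952 m.
Rearranging Manning's equation: n = (1/Q) A R^(2/3) S^(1/2) = (1/183) × 37.75 × 1.952^(2/3) × √0.0051 = 0.023.

n = 0.023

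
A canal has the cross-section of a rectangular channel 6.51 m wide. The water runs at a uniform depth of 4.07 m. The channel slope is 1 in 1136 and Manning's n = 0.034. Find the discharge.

Q = 34.3 m³/s

Flow area A = b·y = 6.51 × 4.07 = 26.5 m². Wetted perimeter P = b + 2y = 6.51 + 2×4.07 = 14.65 m.
Hydraulic radius R = A/P = 26.5/14.65 = 1.809 m.
Manning's equation: Q = (1/n) A R^(2/3) S^(1/2) = (1/0.034) × 26.5 × 1.809^(2/3) × 0.0008803^(1/2) = 34.3 m³/s.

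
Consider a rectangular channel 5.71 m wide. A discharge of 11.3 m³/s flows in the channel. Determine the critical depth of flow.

y_c = 0.736 m

For a rectangular channel, critical depth y_c = (q²/g)^(1/3) where q = Q/b = 11.3/5.71 = 1.979 m²/s.
So y_c = (1.979²/9.81)^(1/3) = 0.736 m.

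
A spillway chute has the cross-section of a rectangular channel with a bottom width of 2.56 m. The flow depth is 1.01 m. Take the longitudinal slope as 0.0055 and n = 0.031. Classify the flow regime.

Flow area A = b·y = 2.56 × 1.01 = 2.586 m². Wetted perimeter P = b + 2y = 2.56 + 2×1.01 = 4.58 m.
Hydraulic radius R = A/P = 2.586/4.58 = 0.5645 m.
V = (1/n) R^(2/3) √S = (1/0.031) × 0.5645^(2/3) × √0.0055 = 1.634 m/s. Hydraulic depth D_h = A/T = 2.586/2.56 = 1.01 m.
Froude number Fr = V/√(g·D_h) = 1.634/√(9.81×1.01) = 0.519, which is less than 1, so the flow is subcritical.

subcritical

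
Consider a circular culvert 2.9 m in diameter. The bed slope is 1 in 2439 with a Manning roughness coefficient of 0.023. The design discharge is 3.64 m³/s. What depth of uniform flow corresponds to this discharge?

Manning's equation rearranged: A R^(2/3) = nQ / (1·√S) = 0.023 × 3.64 / (√0.00041) = 4.135.
Try y = 1.34 m: A R^(2/3) = 2.326 — low.
Try y = 2.17 m: A R^(2/3) = 4.848 — high.
Try y = 1.92 m: A R^(2/3) = 4.138 — ≈ 4.135.

y_n = 1.92 m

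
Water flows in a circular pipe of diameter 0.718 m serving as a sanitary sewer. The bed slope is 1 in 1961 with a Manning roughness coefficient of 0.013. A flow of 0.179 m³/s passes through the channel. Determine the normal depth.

Manning's equation rearranged: A R^(2/3) = nQ / (1·√S) = 0.013 × 0.179 / (√0.0005099) = 0.103.
At y = 0.346 m: A R^(2/3) = 0.06048 — short.
At y = 0.572 m: A R^(2/3) = 0.1254 — over.
At y = 0.486 m: A R^(2/3) = 0.1031 — close enough.

y_n = 0.486 m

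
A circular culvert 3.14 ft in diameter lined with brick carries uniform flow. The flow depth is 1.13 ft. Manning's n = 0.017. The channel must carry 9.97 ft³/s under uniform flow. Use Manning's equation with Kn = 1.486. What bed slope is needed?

For a circular section of diameter D = 3.14 ft at depth y = 1.13 ft, the central angle is θ = 2 arccos(1 − 2y/D) = 2.573 rad. Then A = (D²/8)(θ − sin θ) = 2.509 ft² and P = Dθ/2 = 4.04 ft.
Hydraulic radius R = A/P = 2.509/4.04 = 0.6209 ft.
From Manning's equation, S = [nQ / (1.486 A R^(2/3))]² = [0.017 × 9.97 / (1.486 × 2.509 × 0.6209^(2/3))]² = 0.0039.

S = 0.0039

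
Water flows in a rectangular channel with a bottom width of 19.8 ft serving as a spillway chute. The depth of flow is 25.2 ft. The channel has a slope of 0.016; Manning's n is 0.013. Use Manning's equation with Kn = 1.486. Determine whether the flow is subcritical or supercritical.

supercritical

Flow area A = b·y = 19.8 × 25.2 = 499 ft². Wetted perimeter P = b + 2y = 19.8 + 2×25.2 = 70.2 ft.
Hydraulic radius R = A/P = 499/70.2 = 7.108 ft.
V = (1.486/n) R^(2/3) √S = (1.486/0.013) × 7.108^(2/3) × √0.016 = 53.45 ft/s. Hydraulic depth D_h = A/T = 499/19.8 = 25.2 ft.
Froude number Fr = V/√(g·D_h) = 53.45/√(32.2×25.2) = 1.88, which is greater than 1, so the flow is supercritical.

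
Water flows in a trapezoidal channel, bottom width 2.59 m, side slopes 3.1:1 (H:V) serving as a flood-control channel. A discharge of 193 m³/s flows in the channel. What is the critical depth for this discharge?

At critical depth, Q² T / (g A³) = 1, i.e. A³/T = Q²/g = 193²/9.81 = 3797.
Try y = 3.92 m: A³/T = 7176 — high.
Try y = 3.41 m: A³/T = 3809 — close enough.

y_c = 3.41 m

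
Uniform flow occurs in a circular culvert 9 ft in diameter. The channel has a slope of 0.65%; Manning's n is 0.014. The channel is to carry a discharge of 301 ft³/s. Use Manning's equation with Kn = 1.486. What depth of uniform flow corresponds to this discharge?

Manning's equation rearranged: A R^(2/3) = nQ / (1.486·√S) = 0.014 × 301 / (1.486 × √0.0065) = 35.17.
Try y = 3.16 ft: A R^(2/3) = 28.89 — short.
Try y = 3.51 ft: A R^(2/3) = 35.14 — ≈ 35.17.

y_n = 3.51 ft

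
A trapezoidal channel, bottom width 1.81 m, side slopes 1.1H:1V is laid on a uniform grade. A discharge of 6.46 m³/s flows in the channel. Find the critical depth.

At critical depth, Q² T / (g A³) = 1, i.e. A³/T = Q²/g = 6.46²/9.81 = 4.254.
At y = 1.03 m: A³/T = 6.834 — high.
At y = 0.809 m: A³/T = 2.903 — low.
At y = 0.902 m: A³/T = 4.256 — close enough.

y_c = 0.902 m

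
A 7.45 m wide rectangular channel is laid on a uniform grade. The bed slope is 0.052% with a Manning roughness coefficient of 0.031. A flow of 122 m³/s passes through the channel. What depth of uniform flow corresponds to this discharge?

y_n = 11.2 m

Manning's equation rearranged: A R^(2/3) = nQ / (1·√S) = 0.031 × 122 / (√0.00052) = 165.9.
Try y = 8.67 m: A R^(2/3) = 122.3 — short.
Try y = 12.2 m: A R^(2/3) = 182.9 — over.
Try y = 11.2 m: A R^(2/3) = 165.6 — matches.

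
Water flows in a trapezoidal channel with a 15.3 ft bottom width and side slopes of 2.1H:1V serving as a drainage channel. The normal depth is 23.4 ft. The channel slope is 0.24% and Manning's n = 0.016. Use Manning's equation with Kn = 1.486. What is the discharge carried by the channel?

Q = 36300 ft³/s

With bottom width b = 15.3 ft and side slope z = 2.1: A = (b + zy)y = (15.3 + 2.1×23.4)×23.4 = 1508 ft²; P = b + 2y√(1+z²) = 15.3 + 2×23.4×2.326 = 124.2 ft.
Hydraulic radius R = A/P = 1508/124.2 = 12.15 ft.
Manning's equation: Q = (1.486/n) A R^(2/3) S^(1/2) = (1.486/0.016) × 1508 × 12.15^(2/3) × 0.0024^(1/2) = 36300 ft³/s.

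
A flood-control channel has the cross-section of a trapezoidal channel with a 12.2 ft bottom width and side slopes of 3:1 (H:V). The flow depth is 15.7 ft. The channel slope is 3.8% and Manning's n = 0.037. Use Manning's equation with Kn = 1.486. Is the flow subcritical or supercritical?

supercritical

With bottom width b = 12.2 ft and side slope z = 3: A = (b + zy)y = (12.2 + 3×15.7)×15.7 = 931 ft²; P = b + 2y√(1+z²) = 12.2 + 2×15.7×3.162 = 111.5 ft.
Hydraulic radius R = A/P = 931/111.5 = 8.35 ft.
V = (1.486/n) R^(2/3) √S = (1.486/0.037) × 8.35^(2/3) × √0.038 = 32.22 ft/s. Hydraulic depth D_h = A/T = 931/106.4 = 8.75 ft.
Froude number Fr = V/√(g·D_h) = 32.22/√(32.2×8.75) = 1.92, which is greater than 1, so the flow is supercritical.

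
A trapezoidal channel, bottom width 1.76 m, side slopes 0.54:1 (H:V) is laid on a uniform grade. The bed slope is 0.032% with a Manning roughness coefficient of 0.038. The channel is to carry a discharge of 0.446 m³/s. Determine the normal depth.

Manning's equation rearranged: A R^(2/3) = nQ / (1·√S) = 0.038 × 0.446 / (√0.00032) = 0.9474.
Trying y = 0.826 m: A R^(2/3) = 1.149 — over.
Trying y = 0.572 m: A R^(2/3) = 0.6281 — short.
Trying y = 0.735 m: A R^(2/3) = 0.9476 — matches.

y_n = 0.735 m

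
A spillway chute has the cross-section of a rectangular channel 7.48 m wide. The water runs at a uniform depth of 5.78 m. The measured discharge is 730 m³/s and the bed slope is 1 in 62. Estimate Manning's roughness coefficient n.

Flow area A = b·y = 7.48 × 5.78 = 43.23 m². Wetted perimeter P = b + 2y = 7.48 + 2×5.78 = 19.04 m.
Hydraulic radius R = A/P = 43.23/19.04 = 2.271 m.
Rearranging Manning's equation: n = (1/Q) A R^(2/3) S^(1/2) = (1/730) × 43.23 × 2.271^(2/3) × √0.01613 = 0.013.

n = 0.013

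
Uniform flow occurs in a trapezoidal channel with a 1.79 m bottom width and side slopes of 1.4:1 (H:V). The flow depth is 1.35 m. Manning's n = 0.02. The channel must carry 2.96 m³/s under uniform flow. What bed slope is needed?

With bottom width b = 1.79 m and side slope z = 1.4: A = (b + zy)y = (1.79 + 1.4×1.35)×1.35 = 4.968 m²; P = b + 2y√(1+z²) = 1.79 + 2×1.35×1.72 = 6.435 m.
Hydraulic radius R = A/P = 4.968/6.435 = 0.772 m.
From Manning's equation, S = [nQ / (1 A R^(2/3))]² = [0.02 × 2.96 / (1 × 4.968 × 0.772^(2/3))]² = 0.000201.

S = 0.000201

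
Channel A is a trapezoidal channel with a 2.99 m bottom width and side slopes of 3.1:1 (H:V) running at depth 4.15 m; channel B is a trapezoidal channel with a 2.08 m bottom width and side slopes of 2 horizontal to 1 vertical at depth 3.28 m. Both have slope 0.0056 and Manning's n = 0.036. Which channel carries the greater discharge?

channel A

Channel A: With bottom width b = 2.99 m and side slope z = 3.1: A = (b + zy)y = (2.99 + 3.1×4.15)×4.15 = 65.8 m²; P = b + 2y√(1+z²) = 2.99 + 2×4.15×3.257 = 30.03 m. Hydraulic radius R = A/P = 65.8/30.03 = 2.191 m. Q_A = (1/0.036)·65.8·2.191^(2/3)·√0.0056 = 230.8 m³/s.
Channel B: With bottom width b = 2.08 m and side slope z = 2: A = (b + zy)y = (2.08 + 2×3.28)×3.28 = 28.34 m²; P = b + 2y√(1+z²) = 2.08 + 2×3.28×2.236 = 16.75 m. Hydraulic radius R = A/P = 28.34/16.75 = 1.692 m. Q_B = (1/0.036)·28.34·1.692^(2/3)·√0.0056 = 83.65 m³/s.
Q_A = 230.8 m³/s vs Q_B = 83.65 m³/s, so channel A carries more.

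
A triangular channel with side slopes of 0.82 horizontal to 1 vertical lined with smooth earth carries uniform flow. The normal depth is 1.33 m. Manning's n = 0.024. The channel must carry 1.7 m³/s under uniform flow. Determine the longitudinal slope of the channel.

For a triangular section with side slope z = 0.82: A = zy² = 0.82×1.33² = 1.45 m²; P = 2y√(1+z²) = 2×1.33×1.293 = 3.44 m.
Hydraulic radius R = A/P = 1.45/3.44 = 0.4217 m.
From Manning's equation, S = [nQ / (1 A R^(2/3))]² = [0.024 × 1.7 / (1 × 1.45 × 0.4217^(2/3))]² = 0.0025.

S = 0.0025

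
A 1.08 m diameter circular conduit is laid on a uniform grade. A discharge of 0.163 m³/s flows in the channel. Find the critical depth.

y_c = 0.219 m

At critical depth, Q² T / (g A³) = 1, i.e. A³/T = Q²/g = 0.163²/9.81 = 0.002708.
At y = 0.151 m: A³/T = 0.0006288 — short.
At y = 0.272 m: A³/T = 0.006321 — over.
At y = 0.219 m: A³/T = 0.002711 — ≈ 0.002708.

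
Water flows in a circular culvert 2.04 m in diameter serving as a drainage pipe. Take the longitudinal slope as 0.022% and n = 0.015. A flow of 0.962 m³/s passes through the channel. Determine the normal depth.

y_n = 0.979 m

Manning's equation rearranged: A R^(2/3) = nQ / (1·√S) = 0.015 × 0.962 / (√0.00022) = 0.9729.
Trying y = 0.667 m: A R^(2/3) = 0.4821 — too small.
Trying y = 1.24 m: A R^(2/3) = 1.43 — too large.
Trying y = 0.979 m: A R^(2/3) = 0.9724 — ≈ 0.9729.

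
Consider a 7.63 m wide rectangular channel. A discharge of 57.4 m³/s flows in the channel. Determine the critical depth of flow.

y_c = 1.79 m

For a rectangular channel, critical depth y_c = (q²/g)^(1/3) where q = Q/b = 57.4/7.63 = 7.523 m²/s.
So y_c = (7.523²/9.81)^(1/3) = 1.79 m.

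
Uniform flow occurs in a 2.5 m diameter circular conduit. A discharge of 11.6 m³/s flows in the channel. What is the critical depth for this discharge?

y_c = 1.56 m

At critical depth, Q² T / (g A³) = 1, i.e. A³/T = Q²/g = 11.6²/9.81 = 13.72.
Try y = 1.32 m: A³/T = 7.282 — low.
Try y = 1.74 m: A³/T = 21.09 — high.
Try y = 1.56 m: A³/T = 13.8 — close enough.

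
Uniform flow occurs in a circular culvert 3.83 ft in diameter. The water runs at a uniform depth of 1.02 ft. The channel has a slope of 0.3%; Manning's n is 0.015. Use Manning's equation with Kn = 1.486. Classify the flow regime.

subcritical

For a circular section of diameter D = 3.83 ft at depth y = 1.02 ft, the central angle is θ = 2 arccos(1 − 2y/D) = 2.169 rad. Then A = (D²/8)(θ − sin θ) = 2.462 ft² and P = Dθ/2 = 4.154 ft.
Hydraulic radius R = A/P = 2.462/4.154 = 0.5927 ft.
V = (1.486/n) R^(2/3) √S = (1.486/0.015) × 0.5927^(2/3) × √0.003 = 3.829 ft/s. Hydraulic depth D_h = A/T = 2.462/3.386 = 0.7271 ft.
Froude number Fr = V/√(g·D_h) = 3.829/√(32.2×0.7271) = 0.791, which is less than 1, so the flow is subcritical.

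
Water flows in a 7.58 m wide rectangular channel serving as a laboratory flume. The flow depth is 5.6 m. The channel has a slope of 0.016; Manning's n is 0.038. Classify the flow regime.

subcritical

Flow area A = b·y = 7.58 × 5.6 = 42.45 m². Wetted perimeter P = b + 2y = 7.58 + 2×5.6 = 18.78 m.
Hydraulic radius R = A/P = 42.45/18.78 = 2.26 m.
V = (1/n) R^(2/3) √S = (1/0.038) × 2.26^(2/3) × √0.016 = 5.733 m/s. Hydraulic depth D_h = A/T = 42.45/7.58 = 5.6 m.
Froude number Fr = V/√(g·D_h) = 5.733/√(9.81×5.6) = 0.773, which is less than 1, so the flow is subcritical.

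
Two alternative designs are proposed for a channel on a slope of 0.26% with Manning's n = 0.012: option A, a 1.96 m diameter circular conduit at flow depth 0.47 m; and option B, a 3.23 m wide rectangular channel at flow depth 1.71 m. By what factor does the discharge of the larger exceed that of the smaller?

Channel A: For a circular section of diameter D = 1.96 m at depth y = 0.47 m, the central angle is θ = 2 arccos(1 − 2y/D) = 2.047 rad. Then A = (D²/8)(θ − sin θ) = 0.5562 m² and P = Dθ/2 = 2.006 m. Hydraulic radius R = A/P = 0.5562/2.006 = 0.2772 m. Q_A = (1/0.012)·0.5562·0.2772^(2/3)·√0.0026 = 1.005 m³/s.
Channel B: Flow area A = b·y = 3.23 × 1.71 = 5.523 m². Wetted perimeter P = b + 2y = 3.23 + 2×1.71 = 6.65 m. Hydraulic radius R = A/P = 5.523/6.65 = 0.8306 m. Q_B = (1/0.012)·5.523·0.8306^(2/3)·√0.0026 = 20.74 m³/s.
The larger discharge is 20.74 m³/s and the smaller is 1.005 m³/s; the ratio is 20.6.

20.6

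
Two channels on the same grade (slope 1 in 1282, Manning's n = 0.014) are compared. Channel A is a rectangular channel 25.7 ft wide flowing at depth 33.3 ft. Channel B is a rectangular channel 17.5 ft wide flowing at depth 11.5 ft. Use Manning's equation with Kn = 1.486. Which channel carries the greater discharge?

channel A

Channel A: Flow area A = b·y = 25.7 × 33.3 = 855.8 ft². Wetted perimeter P = b + 2y = 25.7 + 2×33.3 = 92.3 ft. Hydraulic radius R = A/P = 855.8/92.3 = 9.272 ft. Q_A = (1.486/0.014)·855.8·9.272^(2/3)·√0.00078 = 11200 ft³/s.
Channel B: Flow area A = b·y = 17.5 × 11.5 = 201.2 ft². Wetted perimeter P = b + 2y = 17.5 + 2×11.5 = 40.5 ft. Hydraulic radius R = A/P = 201.2/40.5 = 4.969 ft. Q_B = (1.486/0.014)·201.2·4.969^(2/3)·√0.00078 = 1737 ft³/s.
Q_A = 11200 ft³/s vs Q_B = 1737 ft³/s, so channel A carries more.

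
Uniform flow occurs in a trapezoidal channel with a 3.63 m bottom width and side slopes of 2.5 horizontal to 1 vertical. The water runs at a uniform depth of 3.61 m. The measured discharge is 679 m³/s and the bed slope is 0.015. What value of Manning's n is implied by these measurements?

With bottom width b = 3.63 m and side slope z = 2.5: A = (b + zy)y = (3.63 + 2.5×3.61)×3.61 = 45.68 m²; P = b + 2y√(1+z²) = 3.63 + 2×3.61×2.693 = 23.07 m.
Hydraulic radius R = A/P = 45.68/23.07 = 1.98 m.
Rearranging Manning's equation: n = (1/Q) A R^(2/3) S^(1/2) = (1/679) × 45.68 × 1.98^(2/3) × √0.015 = 0.013.

n = 0.013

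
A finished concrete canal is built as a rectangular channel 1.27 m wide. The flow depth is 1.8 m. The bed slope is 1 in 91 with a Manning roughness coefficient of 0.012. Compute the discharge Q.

Flow area A = b·y = 1.27 × 1.8 = 2.286 m². Wetted perimeter P = b + 2y = 1.27 + 2×1.8 = 4.87 m.
Hydraulic radius R = A/P = 2.286/4.87 = 0.4694 m.
Manning's equation: Q = (1/n) A R^(2/3) S^(1/2) = (1/0.012) × 2.286 × 0.4694^(2/3) × 0.01099^(1/2) = 12.1 m³/s.

Q = 12.1 m³/s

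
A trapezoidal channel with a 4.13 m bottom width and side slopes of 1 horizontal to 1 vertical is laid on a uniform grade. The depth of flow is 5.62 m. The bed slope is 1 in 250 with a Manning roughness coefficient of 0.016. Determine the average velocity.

With bottom width b = 4.13 m and side slope z = 1: A = (b + zy)y = (4.13 + 1×5.62)×5.62 = 54.8 m²; P = b + 2y√(1+z²) = 4.13 + 2×5.62×1.414 = 20.03 m.
Hydraulic radius R = A/P = 54.8/20.03 = 2.736 m.
From Manning's equation, V = (1/n) R^(2/3) S^(1/2) = (1/0.016) × 2.736^(2/3) × 0.004^(1/2) = 7.73 m/s.

V = 7.73 m/s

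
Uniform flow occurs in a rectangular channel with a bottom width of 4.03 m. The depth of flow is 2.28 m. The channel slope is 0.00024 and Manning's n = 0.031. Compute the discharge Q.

Flow area A = b·y = 4.03 × 2.28 = 9.188 m². Wetted perimeter P = b + 2y = 4.03 + 2×2.28 = 8.59 m.
Hydraulic radius R = A/P = 9.188/8.59 = 1.07 m.
Manning's equation: Q = (1/n) A R^(2/3) S^(1/2) = (1/0.031) × 9.188 × 1.07^(2/3) × 0.00024^(1/2) = 4.8 m³/s.

Q = 4.8 m³/s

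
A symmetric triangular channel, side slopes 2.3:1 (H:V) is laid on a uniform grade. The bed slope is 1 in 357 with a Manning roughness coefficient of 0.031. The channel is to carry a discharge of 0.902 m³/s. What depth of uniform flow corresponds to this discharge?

Manning's equation rearranged: A R^(2/3) = nQ / (1·√S) = 0.031 × 0.902 / (√0.002801) = 0.5283.
Trying y = 0.61 m: A R^(2/3) = 0.366 — short.
Trying y = 0.884 m: A R^(2/3) = 0.9844 — over.
Trying y = 0.7 m: A R^(2/3) = 0.5283 — ≈ 0.5283.

y_n = 0.7 m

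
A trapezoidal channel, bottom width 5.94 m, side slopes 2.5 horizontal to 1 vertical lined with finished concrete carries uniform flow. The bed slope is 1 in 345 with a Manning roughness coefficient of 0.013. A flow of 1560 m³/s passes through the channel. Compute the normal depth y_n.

Manning's equation rearranged: A R^(2/3) = nQ / (1·√S) = 0.013 × 1560 / (√0.002899) = 376.7.
Trying y = 5.84 m: A R^(2/3) = 260.9 — short.
Trying y = 6.85 m: A R^(2/3) = 377.2 — ≈ 376.7.

y_n = 6.85 m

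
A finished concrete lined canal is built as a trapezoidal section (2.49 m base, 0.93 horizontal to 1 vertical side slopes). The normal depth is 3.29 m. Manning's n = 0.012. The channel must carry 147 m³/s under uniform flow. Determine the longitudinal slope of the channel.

S = 0.00503

With bottom width b = 2.49 m and side slope z = 0.93: A = (b + zy)y = (2.49 + 0.93×3.29)×3.29 = 18.26 m²; P = b + 2y√(1+z²) = 2.49 + 2×3.29×1.366 = 11.48 m.
Hydraulic radius R = A/P = 18.26/11.48 = 1.591 m.
From Manning's equation, S = [nQ / (1 A R^(2/3))]² = [0.012 × 147 / (1 × 18.26 × 1.591^(2/3))]² = 0.00503.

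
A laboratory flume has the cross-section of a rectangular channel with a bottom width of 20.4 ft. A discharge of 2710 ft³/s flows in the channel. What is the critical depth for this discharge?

For a rectangular channel, critical depth y_c = (q²/g)^(1/3) where q = Q/b = 2710/20.4 = 132.8 ft²/s.
So y_c = (132.8²/32.2)^(1/3) = 8.18 ft.

y_c = 8.18 ft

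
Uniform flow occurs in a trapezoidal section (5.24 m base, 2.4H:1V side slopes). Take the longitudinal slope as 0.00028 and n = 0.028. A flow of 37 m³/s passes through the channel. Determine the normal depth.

y_n = 3.17 m

Manning's equation rearranged: A R^(2/3) = nQ / (1·√S) = 0.028 × 37 / (√0.00028) = 61.91.
Trying y = 2.16 m: A R^(2/3) = 27.73 — short.
Trying y = 3.87 m: A R^(2/3) = 95.58 — over.
Trying y = 3.17 m: A R^(2/3) = 61.92 — close enough.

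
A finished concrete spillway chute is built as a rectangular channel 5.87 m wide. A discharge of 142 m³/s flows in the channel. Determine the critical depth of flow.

For a rectangular channel, critical depth y_c = (q²/g)^(1/3) where q = Q/b = 142/5.87 = 24.19 m²/s.
So y_c = (24.19²/9.81)^(1/3) = 3.91 m.

y_c = 3.91 m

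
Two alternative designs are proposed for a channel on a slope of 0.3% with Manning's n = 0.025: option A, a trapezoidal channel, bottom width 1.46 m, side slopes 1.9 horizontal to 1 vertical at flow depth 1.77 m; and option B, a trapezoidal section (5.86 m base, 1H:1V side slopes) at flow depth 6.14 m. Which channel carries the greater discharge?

Channel A: With bottom width b = 1.46 m and side slope z = 1.9: A = (b + zy)y = (1.46 + 1.9×1.77)×1.77 = 8.537 m²; P = b + 2y√(1+z²) = 1.46 + 2×1.77×2.147 = 9.061 m. Hydraulic radius R = A/P = 8.537/9.061 = 0.9422 m. Q_A = (1/0.025)·8.537·0.9422^(2/3)·√0.003 = 17.97 m³/s.
Channel B: With bottom width b = 5.86 m and side slope z = 1: A = (b + zy)y = (5.86 + 1×6.14)×6.14 = 73.68 m²; P = b + 2y√(1+z²) = 5.86 + 2×6.14×1.414 = 23.23 m. Hydraulic radius R = A/P = 73.68/23.23 = 3.172 m. Q_B = (1/0.025)·73.68·3.172^(2/3)·√0.003 = 348.5 m³/s.
Q_A = 17.97 m³/s vs Q_B = 348.5 m³/s, so channel B carries more.

channel B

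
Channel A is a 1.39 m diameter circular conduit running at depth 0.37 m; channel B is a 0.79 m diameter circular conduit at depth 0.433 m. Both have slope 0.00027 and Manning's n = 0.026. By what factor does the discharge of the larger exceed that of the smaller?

Channel A: For a circular section of diameter D = 1.39 m at depth y = 0.37 m, the central angle is θ = 2 arccos(1 − 2y/D) = 2.168 rad. Then A = (D²/8)(θ − sin θ) = 0.324 m² and P = Dθ/2 = 1.507 m. Hydraulic radius R = A/P = 0.324/1.507 = 0.215 m. Q_A = (1/0.026)·0.324·0.215^(2/3)·√0.00027 = 0.0735 m³/s.
Channel B: For a circular section of diameter D = 0.79 m at depth y = 0.433 m, the central angle is θ = 2 arccos(1 − 2y/D) = 3.334 rad. Then A = (D²/8)(θ − sin θ) = 0.2751 m² and P = Dθ/2 = 1.317 m. Hydraulic radius R = A/P = 0.2751/1.317 = 0.2088 m. Q_B = (1/0.026)·0.2751·0.2088^(2/3)·√0.00027 = 0.06119 m³/s.
The larger discharge is 0.0735 m³/s and the smaller is 0.06119 m³/s; the ratio is 1.2.

1.2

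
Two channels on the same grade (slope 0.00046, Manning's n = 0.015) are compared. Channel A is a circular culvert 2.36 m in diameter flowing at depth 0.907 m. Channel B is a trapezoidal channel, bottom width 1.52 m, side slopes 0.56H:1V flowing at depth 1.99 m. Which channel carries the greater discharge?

channel B

Channel A: For a circular section of diameter D = 2.36 m at depth y = 0.907 m, the central angle is θ = 2 arccos(1 − 2y/D) = 2.675 rad. Then A = (D²/8)(θ − sin θ) = 1.549 m² and P = Dθ/2 = 3.156 m. Hydraulic radius R = A/P = 1.549/3.156 = 0.4907 m. Q_A = (1/0.015)·1.549·0.4907^(2/3)·√0.00046 = 1.378 m³/s.
Channel B: With bottom width b = 1.52 m and side slope z = 0.56: A = (b + zy)y = (1.52 + 0.56×1.99)×1.99 = 5.242 m²; P = b + 2y√(1+z²) = 1.52 + 2×1.99×1.146 = 6.082 m. Hydraulic radius R = A/P = 5.242/6.082 = 0.862 m. Q_B = (1/0.015)·5.242·0.862^(2/3)·√0.00046 = 6.789 m³/s.
Q_A = 1.378 m³/s vs Q_B = 6.789 m³/s, so channel B carries more.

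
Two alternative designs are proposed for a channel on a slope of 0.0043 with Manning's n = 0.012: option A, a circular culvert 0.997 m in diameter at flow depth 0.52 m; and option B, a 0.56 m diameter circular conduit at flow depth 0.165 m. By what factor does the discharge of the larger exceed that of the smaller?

Channel A: For a circular section of diameter D = 0.997 m at depth y = 0.52 m, the central angle is θ = 2 arccos(1 − 2y/D) = 3.228 rad. Then A = (D²/8)(θ − sin θ) = 0.4118 m² and P = Dθ/2 = 1.609 m. Hydraulic radius R = A/P = 0.4118/1.609 = 0.2559 m. Q_A = (1/0.012)·0.4118·0.2559^(2/3)·√0.0043 = 0.907 m³/s.
Channel B: For a circular section of diameter D = 0.56 m at depth y = 0.165 m, the central angle is θ = 2 arccos(1 − 2y/D) = 2.295 rad. Then A = (D²/8)(θ − sin θ) = 0.06061 m² and P = Dθ/2 = 0.6426 m. Hydraulic radius R = A/P = 0.06061/0.6426 = 0.09431 m. Q_B = (1/0.012)·0.06061·0.09431^(2/3)·√0.0043 = 0.06863 m³/s.
The larger discharge is 0.907 m³/s and the smaller is 0.06863 m³/s; the ratio is 13.2.

13.2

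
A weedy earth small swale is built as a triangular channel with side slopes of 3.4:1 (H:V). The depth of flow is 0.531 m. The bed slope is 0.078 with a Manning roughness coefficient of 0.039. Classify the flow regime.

For a triangular section with side slope z = 3.4: A = zy² = 3.4×0.531² = 0.9587 m²; P = 2y√(1+z²) = 2×0.531×3.544 = 3.764 m.
Hydraulic radius R = A/P = 0.9587/3.764 = 0.2547 m.
V = (1/n) R^(2/3) √S = (1/0.039) × 0.2547^(2/3) × √0.078 = 2.877 m/s. Hydraulic depth D_h = A/T = 0.9587/3.611 = 0.2655 m.
Froude number Fr = V/√(g·D_h) = 2.877/√(9.81×0.2655) = 1.78, which is greater than 1, so the flow is supercritical.

supercritical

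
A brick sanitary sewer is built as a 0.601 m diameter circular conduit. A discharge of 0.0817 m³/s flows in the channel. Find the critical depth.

At critical depth, Q² T / (g A³) = 1, i.e. A³/T = Q²/g = 0.0817²/9.81 = 0.0006804.
Trying y = 0.232 m: A³/T = 0.001762 — high.
Trying y = 0.133 m: A³/T = 0.0002036 — low.
Trying y = 0.181 m: A³/T = 0.0006759 — ≈ 0.0006804.

y_c = 0.181 m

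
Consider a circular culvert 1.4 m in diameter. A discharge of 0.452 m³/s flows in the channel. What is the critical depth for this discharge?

y_c = 0.343 m

At critical depth, Q² T / (g A³) = 1, i.e. A³/T = Q²/g = 0.452²/9.81 = 0.02083.
Trying y = 0.27 m: A³/T = 0.008152 — too small.
Trying y = 0.343 m: A³/T = 0.02078 — close enough.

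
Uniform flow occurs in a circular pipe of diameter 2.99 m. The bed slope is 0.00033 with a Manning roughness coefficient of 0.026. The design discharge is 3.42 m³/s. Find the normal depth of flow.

Manning's equation rearranged: A R^(2/3) = nQ / (1·√S) = 0.026 × 3.42 / (√0.00033) = 4.895.
Trying y = 1.73 m: A R^(2/3) = 3.673 — too small.
Trying y = 2.28 m: A R^(2/3) = 5.374 — too large.
Trying y = 2.11 m: A R^(2/3) = 4.893 — close enough.

y_n = 2.11 m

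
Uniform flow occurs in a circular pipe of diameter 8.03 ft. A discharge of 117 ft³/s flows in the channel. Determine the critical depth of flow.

At critical depth, Q² T / (g A³) = 1, i.e. A³/T = Q²/g = 117²/32.2 = 425.1.
Trying y = 2.09 ft: A³/T = 163.3 — too small.
Trying y = 3.35 ft: A³/T = 1011 — too large.
Trying y = 2.67 ft: A³/T = 422.1 — ≈ 425.1.

y_c = 2.67 ft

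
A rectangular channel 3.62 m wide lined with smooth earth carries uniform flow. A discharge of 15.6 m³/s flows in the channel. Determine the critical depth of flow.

For a rectangular channel, critical depth y_c = (q²/g)^(1/3) where q = Q/b = 15.6/3.62 = 4.309 m²/s.
So y_c = (4.309²/9.81)^(1/3) = 1.24 m.

y_c = 1.24 m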